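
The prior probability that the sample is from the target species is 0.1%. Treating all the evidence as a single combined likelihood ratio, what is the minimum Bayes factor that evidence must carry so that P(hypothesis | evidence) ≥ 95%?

18981

Prior odds = 0.001/0.999 = 1/999.
Target odds = 0.95/0.05 = 19.
Required Bayes factor = 19 ÷ (1/999) = 18981.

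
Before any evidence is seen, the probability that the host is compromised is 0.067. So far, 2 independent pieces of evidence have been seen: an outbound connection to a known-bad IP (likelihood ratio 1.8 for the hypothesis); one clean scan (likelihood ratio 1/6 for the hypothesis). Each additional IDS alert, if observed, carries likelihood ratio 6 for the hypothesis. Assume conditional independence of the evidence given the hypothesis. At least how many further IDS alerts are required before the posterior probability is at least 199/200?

Prior odds = 0.067/0.933 = 67/933.
Combined Bayes factor of the evidence already in hand = 1.8 × (1/6) = 0.3.
Odds after that evidence = (67/933) × 0.3 = 67/3110.
Target odds = 0.995/0.005 = 199.
Need 6ⁿ ≥ 199 ÷ (67/3110) = 618890/67.
6⁵ = 7776 falls short of 618890/67 but 6⁶ = 46656 reaches it, so n = 6.

6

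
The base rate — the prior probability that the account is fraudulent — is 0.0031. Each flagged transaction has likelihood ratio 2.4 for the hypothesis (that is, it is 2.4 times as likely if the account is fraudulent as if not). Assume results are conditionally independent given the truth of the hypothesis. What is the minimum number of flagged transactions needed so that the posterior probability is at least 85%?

Prior odds: 0.0031 ÷ 0.9969 = 31/9969.
Likelihood ratio per flagged transaction = 2.4.
Target odds: 0.85 ÷ 0.15 = 17/3.
Require 2.4ⁿ ≥ 17/3 ÷ (31/9969) = 56491/31.
2.4⁸ = 429981696/390625 falls short of 56491/31 but 2.4⁹ ≈2641.81 reaches it, so n = 9.

9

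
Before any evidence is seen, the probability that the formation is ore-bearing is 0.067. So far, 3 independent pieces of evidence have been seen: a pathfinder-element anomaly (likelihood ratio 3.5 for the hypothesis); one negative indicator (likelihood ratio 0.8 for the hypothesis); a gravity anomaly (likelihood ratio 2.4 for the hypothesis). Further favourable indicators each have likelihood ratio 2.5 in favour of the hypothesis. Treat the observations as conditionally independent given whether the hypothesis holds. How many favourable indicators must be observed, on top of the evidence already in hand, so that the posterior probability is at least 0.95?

5

Prior odds = 0.067/0.933 = 67/933.
Combined Bayes factor of the evidence already in hand = 3.5 × 0.8 × 2.4 = 6.72.
Odds after that evidence = (67/933) × 6.72 = 3752/7775.
Target odds = 0.95/0.05 = 19.
Need 2.5ⁿ ≥ 19 ÷ (3752/7775) = 147725/3752.
2.5⁴ = 39.0625 falls short of 147725/3752 but 2.5⁵ = 97.65625 reaches it, so n = 5.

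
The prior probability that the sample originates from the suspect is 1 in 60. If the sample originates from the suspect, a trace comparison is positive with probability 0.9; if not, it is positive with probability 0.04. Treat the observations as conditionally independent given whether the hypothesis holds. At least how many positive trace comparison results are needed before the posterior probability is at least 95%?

3

Prior odds: (1/60) ÷ (59/60) = 1/59.
Likelihood ratio of a positive = 0.9/0.04 = 22.5.
Target odds: 0.95 ÷ 0.05 = 19.
Require 22.5ⁿ ≥ 19 ÷ (1/59) = 1121.
22.5² = 506.25 falls short of 1121 but 22.5³ = 11390.625 reaches it, so n = 3.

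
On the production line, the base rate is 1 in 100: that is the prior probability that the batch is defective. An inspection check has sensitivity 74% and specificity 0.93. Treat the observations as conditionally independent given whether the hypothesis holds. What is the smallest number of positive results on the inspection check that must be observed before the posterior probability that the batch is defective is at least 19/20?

4

Prior odds: 0.01 ÷ 0.99 = 1/99.
False-positive rate = 1 − 0.93 = 0.07; likelihood ratio of a positive = 0.74/0.07 = 74/7.
Target odds: 0.95 ÷ 0.05 = 19.
Require (74/7)ⁿ ≥ 19 ÷ (1/99) = 1881.
(74/7)³ = 405224/343 falls short of 1881 but (74/7)⁴ = 29986576/2401 reaches it, so n = 4.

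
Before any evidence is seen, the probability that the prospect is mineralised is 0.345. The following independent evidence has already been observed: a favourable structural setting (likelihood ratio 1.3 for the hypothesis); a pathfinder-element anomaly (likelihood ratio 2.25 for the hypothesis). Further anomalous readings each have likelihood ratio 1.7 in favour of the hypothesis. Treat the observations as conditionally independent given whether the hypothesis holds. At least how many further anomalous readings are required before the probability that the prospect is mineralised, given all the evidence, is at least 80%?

Prior odds = 0.345/0.655 = 69/131.
Combined Bayes factor of the evidence already in hand = 1.3 × 2.25 = 2.925.
Odds after that evidence = (69/131) × 2.925 = 8073/5240.
Target odds = 0.8/0.2 = 4.
Need 1.7ⁿ ≥ 4 ÷ (8073/5240) = 20960/8073.
1.7¹ = 1.7 falls short of 20960/8073 but 1.7² = 2.89 reaches it, so n = 2.

2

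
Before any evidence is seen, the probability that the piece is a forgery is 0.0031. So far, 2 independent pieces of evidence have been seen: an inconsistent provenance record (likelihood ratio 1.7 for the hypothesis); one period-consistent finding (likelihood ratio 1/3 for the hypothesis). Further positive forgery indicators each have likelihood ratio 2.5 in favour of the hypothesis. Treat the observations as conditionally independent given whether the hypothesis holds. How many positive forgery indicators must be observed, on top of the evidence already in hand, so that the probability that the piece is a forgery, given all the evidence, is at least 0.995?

Prior odds = 0.0031/0.9969 = 31/9969.
Combined Bayes factor of the evidence already in hand = 1.7 × (1/3) = 17/30.
Odds after that evidence = (31/9969) × 17/30 = 527/299070.
Target odds = 0.995/0.005 = 199.
Need 2.5ⁿ ≥ 199 ÷ (527/299070) = 59514930/527.
2.5¹² = 244140625/4096 falls short of 59514930/527 but 2.5¹³ ≈149012 reaches it, so n = 13.

13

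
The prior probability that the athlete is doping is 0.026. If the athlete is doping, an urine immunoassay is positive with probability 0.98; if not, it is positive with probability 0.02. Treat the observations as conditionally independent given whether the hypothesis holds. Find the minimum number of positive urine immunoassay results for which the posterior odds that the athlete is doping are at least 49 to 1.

Prior odds = 0.026/0.974 = 13/487.
Likelihood ratio of a positive = 0.98/0.02 = 49.
Target odds = 49.
Need (13/487) × 49ⁿ ≥ 49, i.e. 49ⁿ ≥ 23863/13.
49¹ = 49 falls short of 23863/13 but 49² = 2401 reaches it, so n = 2.

2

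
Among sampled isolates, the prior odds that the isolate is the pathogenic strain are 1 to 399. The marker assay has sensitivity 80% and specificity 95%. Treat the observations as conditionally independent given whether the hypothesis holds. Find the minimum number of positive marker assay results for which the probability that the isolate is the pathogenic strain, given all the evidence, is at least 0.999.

Prior odds = 1/399.
False-positive rate = 1 − 0.95 = 0.05; likelihood ratio of a positive = 0.8/0.05 = 16.
Target odds: 0.999 ÷ 0.001 = 999.
Require 16ⁿ ≥ 999 ÷ (1/399) = 398601.
16⁴ = 65536 falls short of 398601 but 16⁵ = 1048576 reaches it, so n = 5.

5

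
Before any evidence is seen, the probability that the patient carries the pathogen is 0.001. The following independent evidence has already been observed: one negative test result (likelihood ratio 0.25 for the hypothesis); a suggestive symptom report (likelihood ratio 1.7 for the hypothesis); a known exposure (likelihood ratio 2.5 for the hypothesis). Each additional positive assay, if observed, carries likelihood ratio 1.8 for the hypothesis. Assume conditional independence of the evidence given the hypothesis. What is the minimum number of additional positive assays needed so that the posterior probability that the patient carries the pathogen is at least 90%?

Prior odds = 0.001/0.999 = 1/999.
Combined Bayes factor of the evidence already in hand = 0.25 × 1.7 × 2.5 = 1.0625.
Odds after that evidence = (1/999) × 1.0625 = 17/15984.
Target odds = 0.9/0.1 = 9.
Need 1.8ⁿ ≥ 9 ÷ (17/15984) = 143856/17.
1.8¹⁵ ≈6746.64 falls short of 143856/17 but 1.8¹⁶ ≈12144 reaches it, so n = 16.

16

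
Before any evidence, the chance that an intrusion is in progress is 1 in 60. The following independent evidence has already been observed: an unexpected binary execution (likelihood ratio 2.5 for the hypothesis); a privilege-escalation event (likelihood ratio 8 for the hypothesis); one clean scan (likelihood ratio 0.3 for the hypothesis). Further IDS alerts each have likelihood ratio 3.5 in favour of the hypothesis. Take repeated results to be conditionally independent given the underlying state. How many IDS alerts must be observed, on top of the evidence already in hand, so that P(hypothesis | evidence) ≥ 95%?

Prior odds = (1/60)/(59/60) = 1/59.
Combined Bayes factor of the evidence already in hand = 2.5 × 8 × 0.3 = 6.
Odds after that evidence = (1/59) × 6 = 6/59.
Target odds = 0.95/0.05 = 19.
Need 3.5ⁿ ≥ 19 ÷ (6/59) = 1121/6.
3.5⁴ = 150.0625 falls short of 1121/6 but 3.5⁵ = 525.21875 reaches it, so n = 5.

5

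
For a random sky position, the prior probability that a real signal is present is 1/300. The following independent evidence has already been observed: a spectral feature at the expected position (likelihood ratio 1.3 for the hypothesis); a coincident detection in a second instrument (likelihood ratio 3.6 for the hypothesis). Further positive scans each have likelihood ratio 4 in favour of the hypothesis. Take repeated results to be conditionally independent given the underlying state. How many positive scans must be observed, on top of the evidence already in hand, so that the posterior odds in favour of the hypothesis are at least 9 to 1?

Prior odds = (1/300)/(299/300) = 1/299.
Combined Bayes factor of the evidence already in hand = 1.3 × 3.6 = 4.68.
Odds after that evidence = (1/299) × 4.68 = 9/575.
Target odds = 9.
Need 4ⁿ ≥ 9 ÷ (9/575) = 575.
4⁴ = 256 falls short of 575 but 4⁵ = 1024 reaches it, so n = 5.

5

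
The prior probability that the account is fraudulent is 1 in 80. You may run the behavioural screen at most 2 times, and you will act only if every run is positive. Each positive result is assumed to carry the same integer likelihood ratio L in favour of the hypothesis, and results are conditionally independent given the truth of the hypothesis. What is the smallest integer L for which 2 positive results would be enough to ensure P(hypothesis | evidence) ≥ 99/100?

89

Prior odds = 0.0125/0.9875 = 1/79.
Target odds = 0.99/0.01 = 99.
Need L² ≥ 99 ÷ (1/79) = 7821.
88² = 7744 < 7821 ≤ 7921 = 89², so L = 89.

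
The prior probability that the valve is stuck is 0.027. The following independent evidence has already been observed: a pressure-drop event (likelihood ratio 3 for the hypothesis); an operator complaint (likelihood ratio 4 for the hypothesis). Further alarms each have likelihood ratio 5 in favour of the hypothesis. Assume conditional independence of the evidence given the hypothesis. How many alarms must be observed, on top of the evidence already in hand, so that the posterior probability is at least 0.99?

4

Prior odds = 0.027/0.973 = 27/973.
Combined Bayes factor of the evidence already in hand = 3 × 4 = 12.
Odds after that evidence = (27/973) × 12 = 324/973.
Target odds = 0.99/0.01 = 99.
Need 5ⁿ ≥ 99 ÷ (324/973) = 10703/36.
5³ = 125 falls short of 10703/36 but 5⁴ = 625 reaches it, so n = 4.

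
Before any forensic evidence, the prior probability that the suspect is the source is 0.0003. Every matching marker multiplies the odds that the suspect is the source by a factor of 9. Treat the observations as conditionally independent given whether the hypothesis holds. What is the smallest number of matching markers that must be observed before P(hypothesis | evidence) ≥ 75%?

5

Prior odds = 0.0003/0.9997 = 3/9997.
Likelihood ratio per matching marker = 9.
Target posterior odds = 0.75/0.25 = 3.
Require 9ⁿ ≥ 3 ÷ (3/9997) = 9997.
9⁴ = 6561 falls short of 9997 but 9⁵ = 59049 reaches it, so n = 5.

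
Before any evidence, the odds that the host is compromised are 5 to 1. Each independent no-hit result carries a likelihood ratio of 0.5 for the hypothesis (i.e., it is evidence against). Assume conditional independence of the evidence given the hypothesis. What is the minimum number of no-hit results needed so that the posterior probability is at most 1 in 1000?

13

Prior odds = 5.
Likelihood ratio per no-hit result = 0.5.
Target odds: 0.001 ÷ 0.999 = 1/999.
Need 5 × 0.5ⁿ ≤ 1/999, i.e. 0.5ⁿ ≤ 1/4995.
0.5¹² = 1/4096 is still above 1/4995 but 0.5¹³ = 1/8192 is at or below it, so n = 13.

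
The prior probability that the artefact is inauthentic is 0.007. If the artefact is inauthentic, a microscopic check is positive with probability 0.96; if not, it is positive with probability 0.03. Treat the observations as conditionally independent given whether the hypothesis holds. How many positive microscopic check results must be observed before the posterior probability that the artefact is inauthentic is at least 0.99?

Prior odds: 0.007 ÷ 0.993 = 7/993.
Likelihood ratio of a positive = 0.96/0.03 = 32.
Target odds: 0.99 ÷ 0.01 = 99.
Require 32ⁿ ≥ 99 ÷ (7/993) = 98307/7.
32² = 1024 falls short of 98307/7 but 32³ = 32768 reaches it, so n = 3.

3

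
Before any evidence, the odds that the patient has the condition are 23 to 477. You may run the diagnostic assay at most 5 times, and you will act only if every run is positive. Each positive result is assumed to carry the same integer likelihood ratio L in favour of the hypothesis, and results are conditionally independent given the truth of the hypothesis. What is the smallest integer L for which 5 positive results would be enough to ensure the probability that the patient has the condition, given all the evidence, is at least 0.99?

Prior odds = 23/477.
Target odds = 0.99/0.01 = 99.
Need L⁵ ≥ 99 ÷ (23/477) = 47223/23.
4⁵ = 1024 < 47223/23 ≤ 3125 = 5⁵, so L = 5.

5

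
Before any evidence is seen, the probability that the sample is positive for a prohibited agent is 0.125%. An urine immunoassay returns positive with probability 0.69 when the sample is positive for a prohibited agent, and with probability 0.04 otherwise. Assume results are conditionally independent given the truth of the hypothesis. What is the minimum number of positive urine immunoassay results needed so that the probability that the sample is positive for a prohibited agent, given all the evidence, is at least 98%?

4

Prior odds: 0.00125 ÷ 0.99875 = 1/799.
Likelihood ratio of a positive result = 0.69/0.04 = 17.25.
Target posterior odds = 0.98/0.02 = 49.
Require 17.25ⁿ ≥ 49 ÷ (1/799) = 39151.
17.25³ = 5132.953125 falls short of 39151 but 17.25⁴ = 22667121/256 reaches it, so n = 4.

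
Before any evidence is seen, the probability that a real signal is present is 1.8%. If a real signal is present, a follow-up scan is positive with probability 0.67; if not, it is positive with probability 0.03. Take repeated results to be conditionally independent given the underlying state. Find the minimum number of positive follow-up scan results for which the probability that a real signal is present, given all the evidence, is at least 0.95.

3

Prior odds: 0.018 ÷ 0.982 = 9/491.
Likelihood ratio of a positive = 0.67/0.03 = 67/3.
Target posterior odds = 0.95/0.05 = 19.
Require (67/3)ⁿ ≥ 19 ÷ (9/491) = 9329/9.
(67/3)² = 4489/9 falls short of 9329/9 but (67/3)³ = 300763/27 reaches it, so n = 3.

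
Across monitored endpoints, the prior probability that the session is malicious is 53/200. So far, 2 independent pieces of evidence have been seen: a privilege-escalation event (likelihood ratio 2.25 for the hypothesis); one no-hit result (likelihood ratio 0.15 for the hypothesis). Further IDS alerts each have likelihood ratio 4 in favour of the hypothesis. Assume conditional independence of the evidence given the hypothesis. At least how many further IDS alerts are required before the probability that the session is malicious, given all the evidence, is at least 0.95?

Prior odds = 0.265/0.735 = 53/147.
Combined Bayes factor of the evidence already in hand = 2.25 × 0.15 = 0.3375.
Odds after that evidence = (53/147) × 0.3375 = 477/3920.
Target odds = 0.95/0.05 = 19.
Need 4ⁿ ≥ 19 ÷ (477/3920) = 74480/477.
4³ = 64 falls short of 74480/477 but 4⁴ = 256 reaches it, so n = 4.

4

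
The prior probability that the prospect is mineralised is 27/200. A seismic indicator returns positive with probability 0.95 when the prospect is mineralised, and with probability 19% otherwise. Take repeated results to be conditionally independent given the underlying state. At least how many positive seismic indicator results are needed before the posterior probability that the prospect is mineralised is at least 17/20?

3

Prior odds = 0.135/0.865 = 27/173.
Likelihood ratio of a positive result = 0.95/0.19 = 5.
Target posterior odds = 0.85/0.15 = 17/3.
Need (27/173) × 5ⁿ ≥ 17/3, i.e. 5ⁿ ≥ 2941/81.
5² = 25 falls short of 2941/81 but 5³ = 125 reaches it, so n = 3.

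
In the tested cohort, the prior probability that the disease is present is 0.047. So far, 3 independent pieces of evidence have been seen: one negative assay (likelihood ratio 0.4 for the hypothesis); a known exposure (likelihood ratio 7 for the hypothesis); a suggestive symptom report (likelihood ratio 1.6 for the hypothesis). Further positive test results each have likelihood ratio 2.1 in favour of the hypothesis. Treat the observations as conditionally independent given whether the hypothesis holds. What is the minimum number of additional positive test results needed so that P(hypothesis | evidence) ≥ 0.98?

8

Prior odds = 0.047/0.953 = 47/953.
Combined Bayes factor of the evidence already in hand = 0.4 × 7 × 1.6 = 4.48.
Odds after that evidence = (47/953) × 4.48 = 5264/23825.
Target odds = 0.98/0.02 = 49.
Need 2.1ⁿ ≥ 49 ÷ (5264/23825) = 166775/752.
2.1⁷ ≈180.109 falls short of 166775/752 but 2.1⁸ ≈378.229 reaches it, so n = 8.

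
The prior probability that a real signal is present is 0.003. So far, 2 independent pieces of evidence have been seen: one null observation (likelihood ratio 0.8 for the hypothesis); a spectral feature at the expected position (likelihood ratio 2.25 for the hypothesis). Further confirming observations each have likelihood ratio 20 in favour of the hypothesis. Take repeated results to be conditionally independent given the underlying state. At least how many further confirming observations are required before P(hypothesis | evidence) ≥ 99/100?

Prior odds = 0.003/0.997 = 3/997.
Combined Bayes factor of the evidence already in hand = 0.8 × 2.25 = 1.8.
Odds after that evidence = (3/997) × 1.8 = 27/4985.
Target odds = 0.99/0.01 = 99.
Need 20ⁿ ≥ 99 ÷ (27/4985) = 54835/3.
20³ = 8000 falls short of 54835/3 but 20⁴ = 160000 reaches it, so n = 4.

4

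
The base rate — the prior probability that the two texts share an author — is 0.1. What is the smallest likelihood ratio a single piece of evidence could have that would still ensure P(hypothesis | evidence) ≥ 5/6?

Prior odds = 0.1/0.9 = 1/9.
Target odds = (5/6)/(1/6) = 5.
Required Bayes factor = 5 ÷ (1/9) = 45.

45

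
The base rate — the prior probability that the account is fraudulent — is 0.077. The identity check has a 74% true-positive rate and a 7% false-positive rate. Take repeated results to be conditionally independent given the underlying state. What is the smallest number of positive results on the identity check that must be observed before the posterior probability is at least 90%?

Prior odds = 0.077/0.923 = 77/923.
Likelihood ratio of a positive result = 0.74/0.07 = 74/7.
Target posterior odds = 0.9/0.1 = 9.
Need (77/923) × (74/7)ⁿ ≥ 9, i.e. (74/7)ⁿ ≥ 8307/77.
(74/7)¹ = 74/7 falls short of 8307/77 but (74/7)² = 5476/49 reaches it, so n = 2.

2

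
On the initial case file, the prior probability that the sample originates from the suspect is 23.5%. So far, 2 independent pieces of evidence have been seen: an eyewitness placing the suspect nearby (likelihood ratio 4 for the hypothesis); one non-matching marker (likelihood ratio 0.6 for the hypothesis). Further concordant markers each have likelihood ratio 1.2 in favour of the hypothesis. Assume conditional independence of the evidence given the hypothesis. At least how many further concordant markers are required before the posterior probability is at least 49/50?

24

Prior odds = 0.235/0.765 = 47/153.
Combined Bayes factor of the evidence already in hand = 4 × 0.6 = 2.4.
Odds after that evidence = (47/153) × 2.4 = 188/255.
Target odds = 0.98/0.02 = 49.
Need 1.2ⁿ ≥ 49 ÷ (188/255) = 12495/188.
1.2²³ ≈66.2474 falls short of 12495/188 but 1.2²⁴ ≈79.4968 reaches it, so n = 24.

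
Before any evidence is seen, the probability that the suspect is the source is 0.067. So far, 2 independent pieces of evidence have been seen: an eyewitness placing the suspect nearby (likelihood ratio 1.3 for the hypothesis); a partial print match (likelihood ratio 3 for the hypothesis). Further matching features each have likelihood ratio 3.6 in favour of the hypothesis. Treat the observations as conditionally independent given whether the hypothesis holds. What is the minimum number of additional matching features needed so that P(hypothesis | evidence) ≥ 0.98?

5

Prior odds = 0.067/0.933 = 67/933.
Combined Bayes factor of the evidence already in hand = 1.3 × 3 = 3.9.
Odds after that evidence = (67/933) × 3.9 = 871/3110.
Target odds = 0.98/0.02 = 49.
Need 3.6ⁿ ≥ 49 ÷ (871/3110) = 152390/871.
3.6⁴ = 167.9616 falls short of 152390/871 but 3.6⁵ = 604.66176 reaches it, so n = 5.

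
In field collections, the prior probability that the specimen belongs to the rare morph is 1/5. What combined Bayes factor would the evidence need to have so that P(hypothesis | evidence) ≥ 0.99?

396

Prior odds = 0.2/0.8 = 0.25.
Target odds = 0.99/0.01 = 99.
Required Bayes factor = 99 ÷ 0.25 = 396.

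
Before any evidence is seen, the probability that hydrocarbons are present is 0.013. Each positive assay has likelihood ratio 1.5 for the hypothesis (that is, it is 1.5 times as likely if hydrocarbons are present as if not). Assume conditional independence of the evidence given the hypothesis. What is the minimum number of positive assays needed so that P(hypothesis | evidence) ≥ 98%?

21

Prior odds = 0.013/0.987 = 13/987.
Likelihood ratio per positive assay = 1.5.
Target posterior odds = 0.98/0.02 = 49.
Require 1.5ⁿ ≥ 49 ÷ (13/987) = 48363/13.
1.5²⁰ ≈3325.26 falls short of 48363/13 but 1.5²¹ ≈4987.89 reaches it, so n = 21.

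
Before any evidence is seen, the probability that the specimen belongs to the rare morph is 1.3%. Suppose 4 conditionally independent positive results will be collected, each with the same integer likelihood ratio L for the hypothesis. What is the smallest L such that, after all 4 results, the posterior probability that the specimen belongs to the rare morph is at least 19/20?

7

Prior odds = 0.013/0.987 = 13/987.
Target odds = 0.95/0.05 = 19.
Need L⁴ ≥ 19 ÷ (13/987) = 18753/13.
6⁴ = 1296 < 18753/13 ≤ 2401 = 7⁴, so L = 7.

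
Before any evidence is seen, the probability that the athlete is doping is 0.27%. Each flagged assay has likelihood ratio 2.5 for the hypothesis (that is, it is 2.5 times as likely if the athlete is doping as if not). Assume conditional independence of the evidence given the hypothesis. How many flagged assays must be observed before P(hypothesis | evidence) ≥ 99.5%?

13

Prior odds: 0.0027 ÷ 0.9973 = 27/9973.
Likelihood ratio per flagged assay = 2.5.
Target posterior odds = 0.995/0.005 = 199.
Need (27/9973) × 2.5ⁿ ≥ 199, i.e. 2.5ⁿ ≥ 1984627/27.
2.5¹² = 244140625/4096 falls short of 1984627/27 but 2.5¹³ ≈149012 reaches it, so n = 13.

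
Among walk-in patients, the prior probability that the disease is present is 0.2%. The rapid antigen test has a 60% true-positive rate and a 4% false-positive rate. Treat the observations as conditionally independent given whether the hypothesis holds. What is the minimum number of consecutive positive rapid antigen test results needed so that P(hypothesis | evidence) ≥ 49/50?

4

Prior odds: 0.002 ÷ 0.998 = 1/499.
Likelihood ratio of a positive result = 0.6/0.04 = 15.
Target posterior odds = 0.98/0.02 = 49.
Need (1/499) × 15ⁿ ≥ 49, i.e. 15ⁿ ≥ 24451.
15³ = 3375 falls short of 24451 but 15⁴ = 50625 reaches it, so n = 4.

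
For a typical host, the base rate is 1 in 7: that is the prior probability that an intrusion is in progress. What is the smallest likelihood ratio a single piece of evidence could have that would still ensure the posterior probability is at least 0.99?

Prior odds = (1/7)/(6/7) = 1/6.
Target odds = 0.99/0.01 = 99.
Required Bayes factor = 99 ÷ (1/6) = 594.

594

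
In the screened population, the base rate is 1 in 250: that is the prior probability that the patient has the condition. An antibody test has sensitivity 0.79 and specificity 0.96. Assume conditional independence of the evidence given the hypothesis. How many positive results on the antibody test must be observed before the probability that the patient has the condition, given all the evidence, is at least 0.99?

4

Prior odds: 0.004 ÷ 0.996 = 1/249.
False-positive rate = 1 − 0.96 = 0.04; likelihood ratio of a positive = 0.79/0.04 = 19.75.
Target posterior odds = 0.99/0.01 = 99.
Require 19.75ⁿ ≥ 99 ÷ (1/249) = 24651.
19.75³ = 7703.734375 falls short of 24651 but 19.75⁴ = 38950081/256 reaches it, so n = 4.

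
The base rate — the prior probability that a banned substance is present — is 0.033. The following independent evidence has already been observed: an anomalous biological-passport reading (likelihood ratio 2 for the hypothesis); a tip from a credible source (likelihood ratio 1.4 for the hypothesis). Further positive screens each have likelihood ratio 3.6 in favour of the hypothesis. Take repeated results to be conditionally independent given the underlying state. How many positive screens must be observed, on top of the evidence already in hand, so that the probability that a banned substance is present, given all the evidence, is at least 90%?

Prior odds = 0.033/0.967 = 33/967.
Combined Bayes factor of the evidence already in hand = 2 × 1.4 = 2.8.
Odds after that evidence = (33/967) × 2.8 = 462/4835.
Target odds = 0.9/0.1 = 9.
Need 3.6ⁿ ≥ 9 ÷ (462/4835) = 14505/154.
3.6³ = 46.656 falls short of 14505/154 but 3.6⁴ = 167.9616 reaches it, so n = 4.

4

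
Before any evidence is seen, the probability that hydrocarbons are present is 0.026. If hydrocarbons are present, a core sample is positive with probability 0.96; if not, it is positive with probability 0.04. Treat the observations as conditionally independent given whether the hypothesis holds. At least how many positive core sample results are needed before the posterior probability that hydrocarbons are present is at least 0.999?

4

Prior odds = 0.026/0.974 = 13/487.
Likelihood ratio of a positive = 0.96/0.04 = 24.
Target odds: 0.999 ÷ 0.001 = 999.
Need (13/487) × 24ⁿ ≥ 999, i.e. 24ⁿ ≥ 486513/13.
24³ = 13824 falls short of 486513/13 but 24⁴ = 331776 reaches it, so n = 4.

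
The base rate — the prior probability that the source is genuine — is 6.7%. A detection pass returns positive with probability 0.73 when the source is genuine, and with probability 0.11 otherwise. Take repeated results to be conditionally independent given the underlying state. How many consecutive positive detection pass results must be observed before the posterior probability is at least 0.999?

Prior odds = 0.067/0.933 = 67/933.
Likelihood ratio of a positive result = 0.73/0.11 = 73/11.
Target posterior odds = 0.999/0.001 = 999.
Require (73/11)ⁿ ≥ 999 ÷ (67/933) = 932067/67.
(73/11)⁵ ≈12872.1 falls short of 932067/67 but (73/11)⁶ ≈85424.2 reaches it, so n = 6.

6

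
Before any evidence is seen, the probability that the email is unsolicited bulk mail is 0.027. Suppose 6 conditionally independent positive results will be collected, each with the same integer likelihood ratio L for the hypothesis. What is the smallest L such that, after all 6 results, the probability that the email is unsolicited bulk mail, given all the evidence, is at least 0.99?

4

Prior odds = 0.027/0.973 = 27/973.
Target odds = 0.99/0.01 = 99.
Need L⁶ ≥ 99 ÷ (27/973) = 10703/3.
3⁶ = 729 < 10703/3 ≤ 4096 = 4⁶, so L = 4.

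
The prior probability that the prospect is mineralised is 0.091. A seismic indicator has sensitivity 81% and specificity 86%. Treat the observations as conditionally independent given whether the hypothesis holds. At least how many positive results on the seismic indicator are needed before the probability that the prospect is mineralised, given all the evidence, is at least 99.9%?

Prior odds = 0.091/0.909 = 91/909.
False-positive rate = 1 − 0.86 = 0.14; likelihood ratio of a positive = 0.81/0.14 = 81/14.
Target odds: 0.999 ÷ 0.001 = 999.
Require (81/14)ⁿ ≥ 999 ÷ (91/909) = 908091/91.
(81/14)⁵ ≈6483.13 falls short of 908091/91 but (81/14)⁶ ≈37509.6 reaches it, so n = 6.

6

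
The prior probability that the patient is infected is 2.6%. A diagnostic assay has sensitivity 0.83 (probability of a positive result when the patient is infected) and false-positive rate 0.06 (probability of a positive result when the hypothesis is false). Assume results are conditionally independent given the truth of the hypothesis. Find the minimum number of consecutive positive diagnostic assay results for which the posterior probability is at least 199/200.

4

Prior odds = 0.026/0.974 = 13/487.
Likelihood ratio of a positive result = 0.83/0.06 = 83/6.
Target posterior odds = 0.995/0.005 = 199.
Need (13/487) × (83/6)ⁿ ≥ 199, i.e. (83/6)ⁿ ≥ 96913/13.
(83/6)³ = 571787/216 falls short of 96913/13 but (83/6)⁴ = 47458321/1296 reaches it, so n = 4.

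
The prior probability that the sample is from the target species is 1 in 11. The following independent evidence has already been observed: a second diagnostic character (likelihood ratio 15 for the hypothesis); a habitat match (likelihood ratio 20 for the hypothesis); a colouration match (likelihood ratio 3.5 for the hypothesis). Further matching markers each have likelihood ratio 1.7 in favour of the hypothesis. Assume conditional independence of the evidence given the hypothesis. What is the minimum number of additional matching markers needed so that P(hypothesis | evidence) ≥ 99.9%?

Prior odds = (1/11)/(10/11) = 0.1.
Combined Bayes factor of the evidence already in hand = 15 × 20 × 3.5 = 1050.
Odds after that evidence = 0.1 × 1050 = 105.
Target odds = 0.999/0.001 = 999.
Need 1.7ⁿ ≥ 999 ÷ 105 = 333/35.
1.7⁴ = 8.3521 falls short of 333/35 but 1.7⁵ = 1419857/100000 reaches it, so n = 5.

5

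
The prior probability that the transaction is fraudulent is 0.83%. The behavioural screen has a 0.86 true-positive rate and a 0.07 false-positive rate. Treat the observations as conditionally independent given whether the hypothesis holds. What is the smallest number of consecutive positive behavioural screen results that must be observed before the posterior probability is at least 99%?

4

Prior odds: 0.0083 ÷ 0.9917 = 83/9917.
Likelihood ratio of a positive result = 0.86/0.07 = 86/7.
Target posterior odds = 0.99/0.01 = 99.
Require (86/7)ⁿ ≥ 99 ÷ (83/9917) = 981783/83.
(86/7)³ = 636056/343 falls short of 981783/83 but (86/7)⁴ = 54700816/2401 reaches it, so n = 4.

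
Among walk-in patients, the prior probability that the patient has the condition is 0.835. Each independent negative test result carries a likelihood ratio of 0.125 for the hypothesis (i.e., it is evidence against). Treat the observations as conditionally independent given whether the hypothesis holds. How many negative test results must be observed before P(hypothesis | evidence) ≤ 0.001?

Prior odds = 0.835/0.165 = 167/33.
Likelihood ratio per negative test result = 0.125.
Target odds: 0.001 ÷ 0.999 = 1/999.
Require 0.125ⁿ ≤ 1/999 ÷ (167/33) = 11/55611.
0.125⁴ = 1/4096 is still above 11/55611 but 0.125⁵ = 1/32768 is at or below it, so n = 5.

5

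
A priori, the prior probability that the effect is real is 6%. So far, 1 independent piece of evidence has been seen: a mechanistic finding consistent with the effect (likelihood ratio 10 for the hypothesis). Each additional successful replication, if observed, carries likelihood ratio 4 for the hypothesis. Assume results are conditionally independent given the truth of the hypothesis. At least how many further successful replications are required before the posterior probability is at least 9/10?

2

Prior odds = 0.06/0.94 = 3/47.
Bayes factor of the evidence already in hand = 10.
Odds after that evidence = (3/47) × 10 = 30/47.
Target odds = 0.9/0.1 = 9.
Need 4ⁿ ≥ 9 ÷ (30/47) = 14.1.
4¹ = 4 falls short of 14.1 but 4² = 16 reaches it, so n = 2.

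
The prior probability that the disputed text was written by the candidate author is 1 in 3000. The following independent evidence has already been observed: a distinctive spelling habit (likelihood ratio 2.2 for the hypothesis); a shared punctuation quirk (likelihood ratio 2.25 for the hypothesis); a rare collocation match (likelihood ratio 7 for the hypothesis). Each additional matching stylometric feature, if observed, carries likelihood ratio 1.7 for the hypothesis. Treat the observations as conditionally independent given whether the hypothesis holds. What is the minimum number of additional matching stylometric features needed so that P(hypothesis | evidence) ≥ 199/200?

Prior odds = (1/3000)/(2999/3000) = 1/2999.
Combined Bayes factor of the evidence already in hand = 2.2 × 2.25 × 7 = 34.65.
Odds after that evidence = (1/2999) × 34.65 = 693/59980.
Target odds = 0.995/0.005 = 199.
Need 1.7ⁿ ≥ 199 ÷ (693/59980) = 11936020/693.
1.7¹⁸ ≈14063.1 falls short of 11936020/693 but 1.7¹⁹ ≈23907.2 reaches it, so n = 19.

19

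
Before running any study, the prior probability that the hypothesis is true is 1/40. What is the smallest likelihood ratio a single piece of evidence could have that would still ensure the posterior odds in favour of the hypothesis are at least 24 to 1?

Prior odds = 0.025/0.975 = 1/39.
Target odds = 24.
Required Bayes factor = 24 ÷ (1/39) = 936.

936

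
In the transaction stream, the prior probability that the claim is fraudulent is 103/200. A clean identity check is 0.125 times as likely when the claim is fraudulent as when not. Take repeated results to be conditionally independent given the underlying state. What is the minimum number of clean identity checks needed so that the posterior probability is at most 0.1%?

4

Prior odds = 0.515/0.485 = 103/97.
Likelihood ratio per clean identity check = 0.125.
Target posterior odds = 0.001/0.999 = 1/999.
Require 0.125ⁿ ≤ 1/999 ÷ (103/97) = 97/102897.
0.125³ = 0.001953125 is still above 97/102897 but 0.125⁴ = 1/4096 is at or below it, so n = 4.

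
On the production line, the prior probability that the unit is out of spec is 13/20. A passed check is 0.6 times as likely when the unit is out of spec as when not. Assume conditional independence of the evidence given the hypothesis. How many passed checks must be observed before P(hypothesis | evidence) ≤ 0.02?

Prior odds: 0.65 ÷ 0.35 = 13/7.
Likelihood ratio per passed check = 0.6.
Target posterior odds = 0.02/0.98 = 1/49.
Need (13/7) × 0.6ⁿ ≤ 1/49, i.e. 0.6ⁿ ≤ 1/91.
0.6⁸ = 6561/390625 is still above 1/91 but 0.6⁹ = 19683/1953125 is at or below it, so n = 9.

9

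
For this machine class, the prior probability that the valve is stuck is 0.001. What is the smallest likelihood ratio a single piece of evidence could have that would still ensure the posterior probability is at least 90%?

Prior odds = 0.001/0.999 = 1/999.
Target odds = 0.9/0.1 = 9.
Required Bayes factor = 9 ÷ (1/999) = 8991.

8991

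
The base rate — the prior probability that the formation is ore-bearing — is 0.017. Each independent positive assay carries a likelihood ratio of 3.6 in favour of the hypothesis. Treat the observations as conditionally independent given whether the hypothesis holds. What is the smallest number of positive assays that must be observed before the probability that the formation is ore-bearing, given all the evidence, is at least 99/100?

7

Prior odds = 0.017/0.983 = 17/983.
Likelihood ratio per positive assay = 3.6.
Target odds: 0.99 ÷ 0.01 = 99.
Require 3.6ⁿ ≥ 99 ÷ (17/983) = 97317/17.
3.6⁶ = 34012224/15625 falls short of 97317/17 but 3.6⁷ = 612220032/78125 reaches it, so n = 7.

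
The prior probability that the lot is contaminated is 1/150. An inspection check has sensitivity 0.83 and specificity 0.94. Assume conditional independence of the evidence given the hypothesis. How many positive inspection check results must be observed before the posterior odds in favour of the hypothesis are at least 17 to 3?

Prior odds = (1/150)/(149/150) = 1/149.
False-positive rate = 1 − 0.94 = 0.06; likelihood ratio of a positive = 0.83/0.06 = 83/6.
Target odds = 17/3.
Need (1/149) × (83/6)ⁿ ≥ 17/3, i.e. (83/6)ⁿ ≥ 2533/3.
(83/6)² = 6889/36 falls short of 2533/3 but (83/6)³ = 571787/216 reaches it, so n = 3.

3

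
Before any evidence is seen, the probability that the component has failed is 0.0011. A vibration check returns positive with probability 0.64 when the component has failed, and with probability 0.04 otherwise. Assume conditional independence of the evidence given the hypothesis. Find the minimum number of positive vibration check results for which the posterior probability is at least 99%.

5

Prior odds: 0.0011 ÷ 0.9989 = 11/9989.
Likelihood ratio of a positive result = 0.64/0.04 = 16.
Target odds: 0.99 ÷ 0.01 = 99.
Require 16ⁿ ≥ 99 ÷ (11/9989) = 89901.
16⁴ = 65536 falls short of 89901 but 16⁵ = 1048576 reaches it, so n = 5.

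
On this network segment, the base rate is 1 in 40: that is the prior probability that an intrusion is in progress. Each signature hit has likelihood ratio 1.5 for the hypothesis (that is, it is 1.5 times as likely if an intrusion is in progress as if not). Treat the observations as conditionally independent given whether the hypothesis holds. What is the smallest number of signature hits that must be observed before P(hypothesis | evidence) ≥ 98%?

19

Prior odds = 0.025/0.975 = 1/39.
Likelihood ratio per signature hit = 1.5.
Target odds: 0.98 ÷ 0.02 = 49.
Need (1/39) × 1.5ⁿ ≥ 49, i.e. 1.5ⁿ ≥ 1911.
1.5¹⁸ = 387420489/262144 falls short of 1911 but 1.5¹⁹ ≈2216.84 reaches it, so n = 19.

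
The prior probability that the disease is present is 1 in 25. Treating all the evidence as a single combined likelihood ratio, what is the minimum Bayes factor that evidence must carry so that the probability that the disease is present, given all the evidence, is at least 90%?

Prior odds = 0.04/0.96 = 1/24.
Target odds = 0.9/0.1 = 9.
Required Bayes factor = 9 ÷ (1/24) = 216.

216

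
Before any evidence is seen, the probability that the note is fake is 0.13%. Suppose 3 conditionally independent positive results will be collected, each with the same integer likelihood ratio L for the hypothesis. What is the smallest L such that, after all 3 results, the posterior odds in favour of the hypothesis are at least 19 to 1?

Prior odds = 0.0013/0.9987 = 13/9987.
Target odds = 19.
Need L³ ≥ 19 ÷ (13/9987) = 189753/13.
24³ = 13824 < 189753/13 ≤ 15625 = 25³, so L = 25.

25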